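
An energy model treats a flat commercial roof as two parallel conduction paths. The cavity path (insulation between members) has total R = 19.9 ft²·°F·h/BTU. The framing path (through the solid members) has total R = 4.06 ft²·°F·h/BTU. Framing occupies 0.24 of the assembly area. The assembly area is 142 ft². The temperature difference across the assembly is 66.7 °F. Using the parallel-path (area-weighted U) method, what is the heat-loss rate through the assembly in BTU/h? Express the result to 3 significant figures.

U_eff = 0.76/19.9 + 0.24/4.06 = 0.03819 + 0.05911 = 0.0973
R_eff = 1/U_eff = 10.28 ft²·°F·h/BTU
Q = 142 × 66.7 / 10.28 = 921.6 BTU/h

922 BTU/h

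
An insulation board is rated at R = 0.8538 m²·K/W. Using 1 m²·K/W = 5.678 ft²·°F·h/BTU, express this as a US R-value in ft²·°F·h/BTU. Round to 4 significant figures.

R_US = 0.8538 × 5.678 = 4.8479

4.848 ft²·°F·h/BTU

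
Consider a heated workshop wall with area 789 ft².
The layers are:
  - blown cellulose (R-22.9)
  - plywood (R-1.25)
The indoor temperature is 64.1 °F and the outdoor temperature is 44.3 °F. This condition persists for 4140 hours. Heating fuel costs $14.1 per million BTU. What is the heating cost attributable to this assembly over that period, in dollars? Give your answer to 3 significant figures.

37.8 dollars

R_total = 22.9 + 1.25 = 24.15 ft²·°F·h/BTU
Q = 789 × (64.1 − 44.3) / 24.15 = 646.9 BTU/h
E = 646.9 × 4140 = 2678000 BTU
Cost = 2678000/10⁶ × 14.1 = $37.76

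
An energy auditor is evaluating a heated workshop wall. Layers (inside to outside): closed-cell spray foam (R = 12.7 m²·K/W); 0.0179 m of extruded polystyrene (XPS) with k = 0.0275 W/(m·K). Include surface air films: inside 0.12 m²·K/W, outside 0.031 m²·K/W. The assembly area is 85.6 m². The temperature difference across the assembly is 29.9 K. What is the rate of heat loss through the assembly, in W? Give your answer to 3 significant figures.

0.0179/0.0275 = 0.6509
R_total = 0.12 + 12.7 + 0.6509 + 0.031 = 13.5 m²·K/W
Q = A·ΔT/R = 85.6 × 29.9 / 13.5 = 189.6 W

190 W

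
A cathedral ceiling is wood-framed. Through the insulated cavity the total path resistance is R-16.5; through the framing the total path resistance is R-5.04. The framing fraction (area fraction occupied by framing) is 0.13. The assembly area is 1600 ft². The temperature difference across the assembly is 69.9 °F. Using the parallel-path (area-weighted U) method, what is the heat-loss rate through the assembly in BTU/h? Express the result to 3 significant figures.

8780 BTU/h

U_eff = 0.87/16.5 + 0.13/5.04 = 0.05273 + 0.02579 = 0.07852
R_eff = 1/U_eff = 12.74 ft²·°F·h/BTU
Q = 1600 × 69.9 / 12.74 = 8782 BTU/h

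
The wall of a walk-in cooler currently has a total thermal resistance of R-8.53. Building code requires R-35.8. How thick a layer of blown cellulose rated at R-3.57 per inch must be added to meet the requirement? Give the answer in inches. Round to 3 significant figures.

ΔR = 35.8 − 8.53 = 27.27 ft²·°F·h/BTU
L = ΔR / (R/in) = 27.27/3.57 = 7.639 in

7.64 in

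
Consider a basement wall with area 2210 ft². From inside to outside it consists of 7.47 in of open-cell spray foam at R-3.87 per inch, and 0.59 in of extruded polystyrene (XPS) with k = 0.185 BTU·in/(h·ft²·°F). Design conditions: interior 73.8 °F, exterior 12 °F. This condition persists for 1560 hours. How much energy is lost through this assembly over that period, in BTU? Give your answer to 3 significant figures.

7.47 × 3.87 = 28.91
0.59/0.185 = 3.189
R_total = 28.91 + 3.189 = 32.1 ft²·°F·h/BTU
Q = 2210 × (73.8 − 12) / 32.1 = 4255 BTU/h
E = 4255 × 1560 = 6638000 BTU

6640000 BTU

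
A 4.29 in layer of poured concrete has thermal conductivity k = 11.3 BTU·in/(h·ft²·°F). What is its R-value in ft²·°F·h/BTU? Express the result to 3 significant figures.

R = L/k = 4.29/11.3 = 0.3796 ft²·°F·h/BTU

0.380 ft²·°F·h/BTU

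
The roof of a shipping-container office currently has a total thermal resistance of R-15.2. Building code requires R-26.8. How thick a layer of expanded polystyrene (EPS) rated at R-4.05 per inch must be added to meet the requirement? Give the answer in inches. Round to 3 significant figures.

ΔR = 26.8 − 15.2 = 11.6 ft²·°F·h/BTU
L = ΔR / (R/in) = 11.6/4.05 = 2.864 in

2.86 in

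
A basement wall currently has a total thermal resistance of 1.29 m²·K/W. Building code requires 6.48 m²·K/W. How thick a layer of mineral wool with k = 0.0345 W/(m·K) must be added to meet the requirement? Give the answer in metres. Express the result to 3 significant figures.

0.179 m

ΔR = 6.48 − 1.29 = 5.19 m²·K/W
L = ΔR × k = 5.19 × 0.0345 = 0.1791 m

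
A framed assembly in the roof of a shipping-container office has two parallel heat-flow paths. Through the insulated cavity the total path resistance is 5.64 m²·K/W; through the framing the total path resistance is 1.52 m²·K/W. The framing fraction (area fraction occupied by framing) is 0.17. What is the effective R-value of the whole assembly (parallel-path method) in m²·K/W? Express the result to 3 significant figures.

3.86 m²·K/W

U_eff = 0.83/5.64 + 0.17/1.52 = 0.1472 + 0.1118 = 0.259
R_eff = 1/U_eff = 3.861 m²·K/W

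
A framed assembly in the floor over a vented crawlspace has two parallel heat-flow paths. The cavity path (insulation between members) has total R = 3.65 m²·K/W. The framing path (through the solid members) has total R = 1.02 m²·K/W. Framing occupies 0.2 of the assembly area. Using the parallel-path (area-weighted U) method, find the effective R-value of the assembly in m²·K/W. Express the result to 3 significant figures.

U_eff = 0.8/3.65 + 0.2/1.02 = 0.2192 + 0.1961 = 0.4153
R_eff = 1/U_eff = 2.408 m²·K/W

2.41 m²·K/W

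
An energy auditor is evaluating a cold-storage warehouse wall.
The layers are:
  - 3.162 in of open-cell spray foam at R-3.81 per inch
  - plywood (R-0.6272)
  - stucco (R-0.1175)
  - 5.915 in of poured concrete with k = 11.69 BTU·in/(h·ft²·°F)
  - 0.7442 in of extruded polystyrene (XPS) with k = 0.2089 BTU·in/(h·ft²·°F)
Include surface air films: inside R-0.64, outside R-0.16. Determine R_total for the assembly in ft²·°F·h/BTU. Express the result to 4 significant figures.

3.162 × 3.81 = 12.047
5.915/11.69 = 0.50599
0.7442/0.2089 = 3.5625
R_total = 0.64 + 12.047 + 0.6272 + 0.1175 + 0.50599 + 3.5625 + 0.16 = 17.66 ft²·°F·h/BTU

17.66 ft²·°F·h/BTU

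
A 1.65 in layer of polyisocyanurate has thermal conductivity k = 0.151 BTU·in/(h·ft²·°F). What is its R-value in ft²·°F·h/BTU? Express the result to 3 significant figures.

R = L/k = 1.65/0.151 = 10.93 ft²·°F·h/BTU

10.9 ft²·°F·h/BTU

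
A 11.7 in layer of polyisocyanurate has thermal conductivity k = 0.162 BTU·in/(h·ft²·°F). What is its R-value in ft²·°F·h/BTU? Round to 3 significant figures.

R = L/k = 11.7/0.162 = 72.22 ft²·°F·h/BTU

72.2 ft²·°F·h/BTU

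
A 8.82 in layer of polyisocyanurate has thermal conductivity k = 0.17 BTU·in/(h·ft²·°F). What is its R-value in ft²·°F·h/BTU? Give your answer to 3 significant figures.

R = L/k = 8.82/0.17 = 51.88 ft²·°F·h/BTU

51.9 ft²·°F·h/BTU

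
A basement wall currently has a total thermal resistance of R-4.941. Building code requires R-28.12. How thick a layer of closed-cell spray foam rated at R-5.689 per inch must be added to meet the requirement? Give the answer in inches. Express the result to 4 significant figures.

4.074 in

ΔR = 28.12 − 4.941 = 23.179 ft²·°F·h/BTU
L = ΔR / (R/in) = 23.179/5.689 = 4.0744 in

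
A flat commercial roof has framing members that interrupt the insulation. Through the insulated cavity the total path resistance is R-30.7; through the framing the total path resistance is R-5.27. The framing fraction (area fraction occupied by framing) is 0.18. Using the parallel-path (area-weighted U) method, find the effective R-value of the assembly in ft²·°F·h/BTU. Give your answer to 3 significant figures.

U_eff = 0.82/30.7 + 0.18/5.27 = 0.02671 + 0.03416 = 0.06087
R_eff = 1/U_eff = 16.43 ft²·°F·h/BTU

16.4 ft²·°F·h/BTU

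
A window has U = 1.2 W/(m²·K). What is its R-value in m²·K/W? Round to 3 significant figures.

0.833 m²·K/W

R = 1/U = 1/1.2 = 0.8333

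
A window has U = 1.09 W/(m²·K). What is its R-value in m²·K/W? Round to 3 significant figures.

R = 1/U = 1/1.09 = 0.9174

0.917 m²·K/W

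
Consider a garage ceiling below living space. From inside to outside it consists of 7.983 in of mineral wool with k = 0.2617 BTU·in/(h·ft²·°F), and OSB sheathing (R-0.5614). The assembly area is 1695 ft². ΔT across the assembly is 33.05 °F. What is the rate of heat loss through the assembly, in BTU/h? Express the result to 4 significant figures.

1803 BTU/h

7.983/0.2617 = 30.504
R_total = 30.504 + 0.5614 = 31.066 ft²·°F·h/BTU
Q = A·ΔT/R = 1695 × 33.05 / 31.066 = 1803.3 BTU/h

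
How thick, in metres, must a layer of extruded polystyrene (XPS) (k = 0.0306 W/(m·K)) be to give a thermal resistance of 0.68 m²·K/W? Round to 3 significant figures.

L = R·k = 0.68 × 0.0306 = 0.02081 m

0.0208 m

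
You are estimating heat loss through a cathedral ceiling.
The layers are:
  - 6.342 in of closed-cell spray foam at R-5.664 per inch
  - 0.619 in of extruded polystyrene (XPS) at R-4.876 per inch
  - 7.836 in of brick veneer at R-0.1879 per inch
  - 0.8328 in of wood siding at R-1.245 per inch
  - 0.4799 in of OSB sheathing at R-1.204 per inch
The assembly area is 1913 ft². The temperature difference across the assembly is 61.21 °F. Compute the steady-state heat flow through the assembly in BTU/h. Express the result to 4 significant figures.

2786 BTU/h

6.342 × 5.664 = 35.921
0.619 × 4.876 = 3.0182
7.836 × 0.1879 = 1.4724
0.8328 × 1.245 = 1.0368
0.4799 × 1.204 = 0.5778
R_total = 35.921 + 3.0182 + 1.4724 + 1.0368 + 0.5778 = 42.026 ft²·°F·h/BTU
Q = A·ΔT/R = 1913 × 61.21 / 42.026 = 2786.2 BTU/h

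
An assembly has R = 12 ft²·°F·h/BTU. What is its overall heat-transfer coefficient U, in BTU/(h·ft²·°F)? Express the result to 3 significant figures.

U = 1/R = 1/12 = 0.08333

0.0833 BTU/(h·ft²·°F)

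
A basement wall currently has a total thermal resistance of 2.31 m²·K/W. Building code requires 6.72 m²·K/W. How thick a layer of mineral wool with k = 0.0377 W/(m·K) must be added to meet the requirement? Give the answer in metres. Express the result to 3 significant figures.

0.166 m

ΔR = 6.72 − 2.31 = 4.41 m²·K/W
L = ΔR × k = 4.41 × 0.0377 = 0.1663 m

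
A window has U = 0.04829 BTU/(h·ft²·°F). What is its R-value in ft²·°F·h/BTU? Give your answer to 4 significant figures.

R = 1/U = 1/0.04829 = 20.708

20.71 ft²·°F·h/BTU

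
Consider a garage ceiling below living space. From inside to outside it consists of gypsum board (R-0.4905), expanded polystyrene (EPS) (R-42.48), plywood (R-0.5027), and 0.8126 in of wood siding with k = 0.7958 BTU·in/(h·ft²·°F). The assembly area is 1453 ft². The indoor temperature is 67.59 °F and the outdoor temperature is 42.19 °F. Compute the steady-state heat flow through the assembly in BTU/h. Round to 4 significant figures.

0.8126/0.7958 = 1.0211
R_total = 0.4905 + 42.48 + 0.5027 + 1.0211 = 44.494 ft²·°F·h/BTU
Q = A·ΔT/R = 1453 × (67.59 − 42.19) / 44.494 = 829.46 BTU/h

829.5 BTU/h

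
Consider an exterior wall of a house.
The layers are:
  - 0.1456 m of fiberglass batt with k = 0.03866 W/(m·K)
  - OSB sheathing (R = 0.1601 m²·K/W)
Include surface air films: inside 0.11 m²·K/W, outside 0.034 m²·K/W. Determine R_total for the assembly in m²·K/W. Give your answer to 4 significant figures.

0.1456/0.03866 = 3.7662
R_total = 0.11 + 3.7662 + 0.1601 + 0.034 = 4.0703 m²·K/W

4.070 m²·K/W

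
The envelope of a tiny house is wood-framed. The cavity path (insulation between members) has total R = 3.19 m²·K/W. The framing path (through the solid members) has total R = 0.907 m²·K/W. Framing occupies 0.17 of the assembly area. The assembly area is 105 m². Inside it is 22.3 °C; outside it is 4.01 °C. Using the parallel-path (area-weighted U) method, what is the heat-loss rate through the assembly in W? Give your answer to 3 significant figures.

U_eff = 0.83/3.19 + 0.17/0.907 = 0.2602 + 0.1874 = 0.4476
R_eff = 1/U_eff = 2.234 m²·K/W
Q = 105 × (22.3 − 4.01) / 2.234 = 859.6 W

860 W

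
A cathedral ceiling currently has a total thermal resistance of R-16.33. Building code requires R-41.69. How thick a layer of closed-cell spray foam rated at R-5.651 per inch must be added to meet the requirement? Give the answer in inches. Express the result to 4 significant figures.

ΔR = 41.69 − 16.33 = 25.36 ft²·°F·h/BTU
L = ΔR / (R/in) = 25.36/5.651 = 4.4877 in

4.488 in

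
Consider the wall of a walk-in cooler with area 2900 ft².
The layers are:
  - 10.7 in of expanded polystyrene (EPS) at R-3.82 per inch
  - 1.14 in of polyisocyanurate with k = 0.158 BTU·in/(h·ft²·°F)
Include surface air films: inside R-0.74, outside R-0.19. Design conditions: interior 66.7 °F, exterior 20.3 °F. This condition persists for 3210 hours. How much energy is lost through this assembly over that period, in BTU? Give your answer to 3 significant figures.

10.7 × 3.82 = 40.87
1.14/0.158 = 7.215
R_total = 0.74 + 40.87 + 7.215 + 0.19 = 49.02 ft²·°F·h/BTU
Q = 2900 × (66.7 − 20.3) / 49.02 = 2745 BTU/h
E = 2745 × 3210 = 8812000 BTU

8810000 BTU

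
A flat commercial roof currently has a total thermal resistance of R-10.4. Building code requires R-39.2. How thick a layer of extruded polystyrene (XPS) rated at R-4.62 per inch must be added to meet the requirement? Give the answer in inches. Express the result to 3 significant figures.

6.23 in

ΔR = 39.2 − 10.4 = 28.8 ft²·°F·h/BTU
L = ΔR / (R/in) = 28.8/4.62 = 6.234 in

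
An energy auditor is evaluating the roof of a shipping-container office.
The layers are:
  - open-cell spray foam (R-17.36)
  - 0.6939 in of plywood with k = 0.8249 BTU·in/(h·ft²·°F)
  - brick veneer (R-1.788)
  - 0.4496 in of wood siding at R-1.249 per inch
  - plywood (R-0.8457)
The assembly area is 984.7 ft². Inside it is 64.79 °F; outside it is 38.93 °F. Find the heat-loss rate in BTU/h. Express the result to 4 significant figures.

1190 BTU/h

0.6939/0.8249 = 0.84119
0.4496 × 1.249 = 0.56155
R_total = 17.36 + 0.84119 + 1.788 + 0.56155 + 0.8457 = 21.396 ft²·°F·h/BTU
Q = A·ΔT/R = 984.7 × (64.79 − 38.93) / 21.396 = 1190.1 BTU/h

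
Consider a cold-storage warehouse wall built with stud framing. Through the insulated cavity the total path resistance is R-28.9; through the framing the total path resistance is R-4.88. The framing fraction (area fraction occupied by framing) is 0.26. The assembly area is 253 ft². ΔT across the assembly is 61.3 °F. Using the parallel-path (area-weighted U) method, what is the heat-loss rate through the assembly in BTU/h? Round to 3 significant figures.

1220 BTU/h

U_eff = 0.74/28.9 + 0.26/4.88 = 0.02561 + 0.05328 = 0.07888
R_eff = 1/U_eff = 12.68 ft²·°F·h/BTU
Q = 253 × 61.3 / 12.68 = 1223 BTU/h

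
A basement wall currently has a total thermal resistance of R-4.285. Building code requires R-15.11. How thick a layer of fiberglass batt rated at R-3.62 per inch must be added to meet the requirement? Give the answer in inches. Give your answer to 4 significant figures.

ΔR = 15.11 − 4.285 = 10.825 ft²·°F·h/BTU
L = ΔR / (R/in) = 10.825/3.62 = 2.9903 in

2.990 in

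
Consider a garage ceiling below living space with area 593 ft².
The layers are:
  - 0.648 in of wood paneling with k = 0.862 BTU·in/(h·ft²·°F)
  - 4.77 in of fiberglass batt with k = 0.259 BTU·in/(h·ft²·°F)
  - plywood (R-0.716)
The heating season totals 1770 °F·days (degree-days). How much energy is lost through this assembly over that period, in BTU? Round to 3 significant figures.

1270000 BTU

0.648/0.862 = 0.7517
4.77/0.259 = 18.42
R_total = 0.7517 + 18.42 + 0.716 = 19.88 ft²·°F·h/BTU
E = A × HDD × 24 / R = 593 × 1770 × 24 / 19.88 = 1267000 BTU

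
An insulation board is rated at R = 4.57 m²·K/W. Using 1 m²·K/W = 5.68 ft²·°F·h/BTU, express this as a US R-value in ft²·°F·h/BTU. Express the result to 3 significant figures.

26.0 ft²·°F·h/BTU

R_US = 4.57 × 5.68 = 25.96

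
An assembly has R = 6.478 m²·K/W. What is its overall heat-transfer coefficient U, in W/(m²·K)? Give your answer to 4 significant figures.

U = 1/R = 1/6.478 = 0.15437

0.1544 W/(m²·K)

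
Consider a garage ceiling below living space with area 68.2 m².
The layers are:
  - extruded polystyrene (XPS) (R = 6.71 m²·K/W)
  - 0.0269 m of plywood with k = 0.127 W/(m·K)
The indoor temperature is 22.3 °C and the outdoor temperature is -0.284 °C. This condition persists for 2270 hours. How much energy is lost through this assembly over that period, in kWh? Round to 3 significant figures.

505 kWh

0.0269/0.127 = 0.2118
R_total = 6.71 + 0.2118 = 6.922 m²·K/W
Q = 68.2 × (22.3 − (-0.284)) / 6.922 = 222.5 W
E = 222.5 W × 2270 h / 1000 = 505.1 kWh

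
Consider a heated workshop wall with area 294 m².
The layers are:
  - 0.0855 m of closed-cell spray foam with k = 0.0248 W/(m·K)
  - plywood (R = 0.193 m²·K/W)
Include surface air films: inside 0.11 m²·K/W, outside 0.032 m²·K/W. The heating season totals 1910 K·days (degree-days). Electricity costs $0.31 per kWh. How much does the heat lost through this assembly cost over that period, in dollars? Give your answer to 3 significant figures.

0.0855/0.0248 = 3.448
R_total = 0.11 + 3.448 + 0.193 + 0.032 = 3.783 m²·K/W
E = A × HDD × 24 / R / 1000 = 294 × 1910 × 24 / 3.783 / 1000 = 3563 kWh
Cost = 3563 × 0.31 = $1104

1100 dollars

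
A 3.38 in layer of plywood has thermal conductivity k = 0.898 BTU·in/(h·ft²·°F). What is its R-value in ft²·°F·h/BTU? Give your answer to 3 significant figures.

R = L/k = 3.38/0.898 = 3.764 ft²·°F·h/BTU

3.76 ft²·°F·h/BTU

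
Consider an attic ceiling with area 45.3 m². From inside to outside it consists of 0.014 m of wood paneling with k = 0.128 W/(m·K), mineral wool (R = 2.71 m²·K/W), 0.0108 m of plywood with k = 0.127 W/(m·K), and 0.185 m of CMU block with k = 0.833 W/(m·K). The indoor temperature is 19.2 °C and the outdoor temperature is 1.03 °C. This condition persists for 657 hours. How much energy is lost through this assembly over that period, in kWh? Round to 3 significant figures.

0.014/0.128 = 0.1094
0.0108/0.127 = 0.08504
0.185/0.833 = 0.2221
R_total = 0.1094 + 2.71 + 0.08504 + 0.2221 = 3.127 m²·K/W
Q = 45.3 × (19.2 − 1.03) / 3.127 = 263.3 W
E = 263.3 W × 657 h / 1000 = 173 kWh

173 kWh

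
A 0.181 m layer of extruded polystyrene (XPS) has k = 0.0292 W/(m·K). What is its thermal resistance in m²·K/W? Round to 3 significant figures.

6.20 m²·K/W

R = L/k = 0.181/0.0292 = 6.199 m²·K/W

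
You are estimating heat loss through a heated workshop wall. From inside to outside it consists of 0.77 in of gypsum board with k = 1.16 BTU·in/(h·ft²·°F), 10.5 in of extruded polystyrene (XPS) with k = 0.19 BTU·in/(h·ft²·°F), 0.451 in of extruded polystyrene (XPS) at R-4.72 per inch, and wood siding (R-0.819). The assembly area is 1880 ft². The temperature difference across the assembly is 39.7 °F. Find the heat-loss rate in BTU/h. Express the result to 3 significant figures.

1270 BTU/h

0.77/1.16 = 0.6638
10.5/0.19 = 55.26
0.451 × 4.72 = 2.129
R_total = 0.6638 + 55.26 + 2.129 + 0.819 = 58.87 ft²·°F·h/BTU
Q = A·ΔT/R = 1880 × 39.7 / 58.87 = 1268 BTU/h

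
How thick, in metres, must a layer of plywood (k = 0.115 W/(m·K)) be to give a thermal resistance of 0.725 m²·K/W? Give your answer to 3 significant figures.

L = R·k = 0.725 × 0.115 = 0.08338 m

0.0834 m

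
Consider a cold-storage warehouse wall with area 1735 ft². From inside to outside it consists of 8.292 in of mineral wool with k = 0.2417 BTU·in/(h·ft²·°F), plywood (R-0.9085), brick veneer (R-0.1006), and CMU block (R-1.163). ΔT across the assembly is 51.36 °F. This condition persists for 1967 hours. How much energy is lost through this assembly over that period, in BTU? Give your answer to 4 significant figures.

8.292/0.2417 = 34.307
R_total = 34.307 + 0.9085 + 0.1006 + 1.163 = 36.479 ft²·°F·h/BTU
Q = 1735 × 51.36 / 36.479 = 2442.8 BTU/h
E = 2442.8 × 1967 = 4804900 BTU

4805000 BTU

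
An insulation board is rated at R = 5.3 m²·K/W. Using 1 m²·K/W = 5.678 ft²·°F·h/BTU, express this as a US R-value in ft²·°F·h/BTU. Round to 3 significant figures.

30.1 ft²·°F·h/BTU

R_US = 5.3 × 5.678 = 30.09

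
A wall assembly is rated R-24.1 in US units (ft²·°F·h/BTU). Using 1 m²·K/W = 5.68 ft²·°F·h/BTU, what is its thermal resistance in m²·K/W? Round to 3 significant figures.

R_SI = 24.1/5.68 = 4.243

4.24 m²·K/W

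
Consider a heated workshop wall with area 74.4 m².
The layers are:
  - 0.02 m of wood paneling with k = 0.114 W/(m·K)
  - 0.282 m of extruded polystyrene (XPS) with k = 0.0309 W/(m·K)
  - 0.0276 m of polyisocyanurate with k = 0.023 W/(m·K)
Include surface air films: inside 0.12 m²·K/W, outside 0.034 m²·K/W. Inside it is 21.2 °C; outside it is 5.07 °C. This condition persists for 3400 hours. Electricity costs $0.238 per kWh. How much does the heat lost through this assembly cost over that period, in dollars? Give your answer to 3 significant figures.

0.02/0.114 = 0.1754
0.282/0.0309 = 9.126
0.0276/0.023 = 1.2
R_total = 0.12 + 0.1754 + 9.126 + 1.2 + 0.034 = 10.66 m²·K/W
Q = 74.4 × (21.2 − 5.07) / 10.66 = 112.6 W
E = 112.6 W × 3400 h / 1000 = 382.9 kWh
Cost = 382.9 × 0.238 = $91.13

91.1 dollars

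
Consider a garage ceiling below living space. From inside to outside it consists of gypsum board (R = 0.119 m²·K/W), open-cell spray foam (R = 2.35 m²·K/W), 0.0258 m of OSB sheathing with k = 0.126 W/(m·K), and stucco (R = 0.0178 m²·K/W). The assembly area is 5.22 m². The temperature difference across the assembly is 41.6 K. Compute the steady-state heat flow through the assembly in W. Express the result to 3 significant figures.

80.7 W

0.0258/0.126 = 0.2048
R_total = 0.119 + 2.35 + 0.2048 + 0.0178 = 2.692 m²·K/W
Q = A·ΔT/R = 5.22 × 41.6 / 2.692 = 80.68 W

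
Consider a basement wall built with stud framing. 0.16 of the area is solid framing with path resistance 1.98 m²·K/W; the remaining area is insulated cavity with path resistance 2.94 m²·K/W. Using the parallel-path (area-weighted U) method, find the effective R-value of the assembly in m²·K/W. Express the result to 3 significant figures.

2.73 m²·K/W

U_eff = 0.84/2.94 + 0.16/1.98 = 0.2857 + 0.08081 = 0.3665
R_eff = 1/U_eff = 2.728 m²·K/W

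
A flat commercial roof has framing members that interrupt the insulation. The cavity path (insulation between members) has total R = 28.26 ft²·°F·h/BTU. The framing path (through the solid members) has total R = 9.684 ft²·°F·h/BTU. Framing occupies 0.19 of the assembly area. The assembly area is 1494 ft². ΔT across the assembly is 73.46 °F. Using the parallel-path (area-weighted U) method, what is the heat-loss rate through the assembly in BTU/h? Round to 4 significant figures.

5299 BTU/h

U_eff = 0.81/28.26 + 0.19/9.684 = 0.028662 + 0.01962 = 0.048282
R_eff = 1/U_eff = 20.711 ft²·°F·h/BTU
Q = 1494 × 73.46 / 20.711 = 5299 BTU/h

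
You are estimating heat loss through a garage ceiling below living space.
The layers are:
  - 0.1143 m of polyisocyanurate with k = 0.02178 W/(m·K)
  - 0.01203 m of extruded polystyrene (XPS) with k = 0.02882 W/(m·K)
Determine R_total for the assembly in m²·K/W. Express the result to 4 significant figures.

0.1143/0.02178 = 5.2479
0.01203/0.02882 = 0.41742
R_total = 5.2479 + 0.41742 = 5.6654 m²·K/W

5.665 m²·K/W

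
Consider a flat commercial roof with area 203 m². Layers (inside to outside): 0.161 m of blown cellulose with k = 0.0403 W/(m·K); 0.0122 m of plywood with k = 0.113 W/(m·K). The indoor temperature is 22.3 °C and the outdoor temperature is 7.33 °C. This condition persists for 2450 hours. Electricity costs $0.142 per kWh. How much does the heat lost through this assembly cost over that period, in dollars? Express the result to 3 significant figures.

258 dollars

0.161/0.0403 = 3.995
0.0122/0.113 = 0.108
R_total = 3.995 + 0.108 = 4.103 m²·K/W
Q = 203 × (22.3 − 7.33) / 4.103 = 740.7 W
E = 740.7 W × 2450 h / 1000 = 1815 kWh
Cost = 1815 × 0.142 = $257.7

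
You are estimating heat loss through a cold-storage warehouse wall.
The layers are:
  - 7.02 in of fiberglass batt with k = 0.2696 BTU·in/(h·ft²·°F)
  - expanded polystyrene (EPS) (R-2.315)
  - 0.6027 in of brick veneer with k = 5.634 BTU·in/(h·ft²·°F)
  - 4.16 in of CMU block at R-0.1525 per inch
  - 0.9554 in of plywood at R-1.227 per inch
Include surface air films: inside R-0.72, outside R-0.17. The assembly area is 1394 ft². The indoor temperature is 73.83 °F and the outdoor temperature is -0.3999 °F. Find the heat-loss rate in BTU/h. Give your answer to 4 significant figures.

3321 BTU/h

7.02/0.2696 = 26.039
0.6027/5.634 = 0.10698
4.16 × 0.1525 = 0.6344
0.9554 × 1.227 = 1.1723
R_total = 0.72 + 26.039 + 2.315 + 0.10698 + 0.6344 + 1.1723 + 0.17 = 31.157 ft²·°F·h/BTU
Q = A·ΔT/R = 1394 × (73.83 − (-0.3999)) / 31.157 = 3321.1 BTU/h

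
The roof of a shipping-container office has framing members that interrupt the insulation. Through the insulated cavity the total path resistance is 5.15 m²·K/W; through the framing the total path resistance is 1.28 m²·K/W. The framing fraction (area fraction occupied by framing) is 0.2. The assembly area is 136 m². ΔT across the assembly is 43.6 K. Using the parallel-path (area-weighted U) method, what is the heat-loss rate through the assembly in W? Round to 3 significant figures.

U_eff = 0.8/5.15 + 0.2/1.28 = 0.1553 + 0.1562 = 0.3116
R_eff = 1/U_eff = 3.209 m²·K/W
Q = 136 × 43.6 / 3.209 = 1848 W

1850 W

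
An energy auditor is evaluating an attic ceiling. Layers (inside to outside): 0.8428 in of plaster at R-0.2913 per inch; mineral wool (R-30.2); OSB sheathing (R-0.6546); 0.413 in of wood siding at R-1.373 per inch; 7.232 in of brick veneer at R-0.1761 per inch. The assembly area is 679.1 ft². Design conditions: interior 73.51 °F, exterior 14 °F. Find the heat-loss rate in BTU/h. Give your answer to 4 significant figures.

1227 BTU/h

0.8428 × 0.2913 = 0.24551
0.413 × 1.373 = 0.56705
7.232 × 0.1761 = 1.2736
R_total = 0.24551 + 30.2 + 0.6546 + 0.56705 + 1.2736 = 32.941 ft²·°F·h/BTU
Q = A·ΔT/R = 679.1 × (73.51 − 14) / 32.941 = 1226.8 BTU/h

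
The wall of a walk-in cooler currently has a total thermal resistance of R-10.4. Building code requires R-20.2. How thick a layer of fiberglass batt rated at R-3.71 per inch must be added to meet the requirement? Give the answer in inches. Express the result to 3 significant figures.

ΔR = 20.2 − 10.4 = 9.8 ft²·°F·h/BTU
L = ΔR / (R/in) = 9.8/3.71 = 2.642 in

2.64 in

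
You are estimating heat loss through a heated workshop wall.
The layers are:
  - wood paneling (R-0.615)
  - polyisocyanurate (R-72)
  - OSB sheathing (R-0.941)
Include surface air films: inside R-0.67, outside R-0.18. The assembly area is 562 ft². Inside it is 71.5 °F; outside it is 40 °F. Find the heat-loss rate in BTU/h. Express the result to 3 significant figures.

238 BTU/h

R_total = 0.67 + 0.615 + 72 + 0.941 + 0.18 = 74.41 ft²·°F·h/BTU
Q = A·ΔT/R = 562 × (71.5 − 40) / 74.41 = 237.9 BTU/h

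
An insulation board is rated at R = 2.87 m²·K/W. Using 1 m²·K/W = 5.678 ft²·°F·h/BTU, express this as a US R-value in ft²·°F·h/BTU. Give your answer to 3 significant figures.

R_US = 2.87 × 5.678 = 16.3

16.3 ft²·°F·h/BTU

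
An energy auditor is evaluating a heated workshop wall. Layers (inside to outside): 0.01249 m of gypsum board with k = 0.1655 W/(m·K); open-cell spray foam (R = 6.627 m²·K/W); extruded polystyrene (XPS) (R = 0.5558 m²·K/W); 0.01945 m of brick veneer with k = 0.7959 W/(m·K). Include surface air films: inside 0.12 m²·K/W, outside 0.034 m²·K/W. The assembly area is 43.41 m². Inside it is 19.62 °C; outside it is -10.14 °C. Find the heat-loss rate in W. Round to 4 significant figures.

173.7 W

0.01249/0.1655 = 0.075468
0.01945/0.7959 = 0.024438
R_total = 0.12 + 0.075468 + 6.627 + 0.5558 + 0.024438 + 0.034 = 7.4367 m²·K/W
Q = A·ΔT/R = 43.41 × (19.62 − (-10.14)) / 7.4367 = 173.72 W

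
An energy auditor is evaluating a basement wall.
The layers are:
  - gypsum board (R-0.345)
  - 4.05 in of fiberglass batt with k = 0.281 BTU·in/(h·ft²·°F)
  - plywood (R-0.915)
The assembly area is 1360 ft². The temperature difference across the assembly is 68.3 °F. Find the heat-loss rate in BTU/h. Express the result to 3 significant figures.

5930 BTU/h

4.05/0.281 = 14.41
R_total = 0.345 + 14.41 + 0.915 = 15.67 ft²·°F·h/BTU
Q = A·ΔT/R = 1360 × 68.3 / 15.67 = 5927 BTU/h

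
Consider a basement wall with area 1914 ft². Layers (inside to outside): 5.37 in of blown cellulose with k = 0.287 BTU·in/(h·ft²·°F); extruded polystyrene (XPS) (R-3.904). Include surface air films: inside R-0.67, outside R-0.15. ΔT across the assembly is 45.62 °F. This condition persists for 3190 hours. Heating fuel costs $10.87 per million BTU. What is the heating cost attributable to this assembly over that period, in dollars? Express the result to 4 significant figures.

5.37/0.287 = 18.711
R_total = 0.67 + 18.711 + 3.904 + 0.15 = 23.435 ft²·°F·h/BTU
Q = 1914 × 45.62 / 23.435 = 3725.9 BTU/h
E = 3725.9 × 3190 = 11886000 BTU
Cost = 11886000/10⁶ × 10.87 = $129.2

129.2 dollars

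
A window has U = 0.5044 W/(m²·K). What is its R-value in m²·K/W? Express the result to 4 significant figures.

R = 1/U = 1/0.5044 = 1.9826

1.983 m²·K/W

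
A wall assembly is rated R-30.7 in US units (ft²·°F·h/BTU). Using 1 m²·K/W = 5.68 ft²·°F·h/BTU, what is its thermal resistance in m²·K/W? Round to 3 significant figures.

5.40 m²·K/W

R_SI = 30.7/5.68 = 5.405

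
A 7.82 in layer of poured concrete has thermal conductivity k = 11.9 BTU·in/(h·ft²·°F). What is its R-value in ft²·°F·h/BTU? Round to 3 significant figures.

R = L/k = 7.82/11.9 = 0.6571 ft²·°F·h/BTU

0.657 ft²·°F·h/BTU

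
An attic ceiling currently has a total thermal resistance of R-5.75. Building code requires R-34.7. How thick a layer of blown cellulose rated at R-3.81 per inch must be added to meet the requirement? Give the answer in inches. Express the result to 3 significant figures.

ΔR = 34.7 − 5.75 = 28.95 ft²·°F·h/BTU
L = ΔR / (R/in) = 28.95/3.81 = 7.598 in

7.60 in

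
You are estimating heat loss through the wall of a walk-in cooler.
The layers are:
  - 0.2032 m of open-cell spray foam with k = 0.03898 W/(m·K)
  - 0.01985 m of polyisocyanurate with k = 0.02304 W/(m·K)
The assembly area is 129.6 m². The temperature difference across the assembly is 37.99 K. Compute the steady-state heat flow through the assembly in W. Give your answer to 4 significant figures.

0.2032/0.03898 = 5.2129
0.01985/0.02304 = 0.86155
R_total = 5.2129 + 0.86155 = 6.0745 m²·K/W
Q = A·ΔT/R = 129.6 × 37.99 / 6.0745 = 810.52 W

810.5 W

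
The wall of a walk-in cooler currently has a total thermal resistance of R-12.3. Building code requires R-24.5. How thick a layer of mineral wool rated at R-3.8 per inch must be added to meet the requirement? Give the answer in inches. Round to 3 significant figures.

3.21 in

ΔR = 24.5 − 12.3 = 12.2 ft²·°F·h/BTU
L = ΔR / (R/in) = 12.2/3.8 = 3.211 in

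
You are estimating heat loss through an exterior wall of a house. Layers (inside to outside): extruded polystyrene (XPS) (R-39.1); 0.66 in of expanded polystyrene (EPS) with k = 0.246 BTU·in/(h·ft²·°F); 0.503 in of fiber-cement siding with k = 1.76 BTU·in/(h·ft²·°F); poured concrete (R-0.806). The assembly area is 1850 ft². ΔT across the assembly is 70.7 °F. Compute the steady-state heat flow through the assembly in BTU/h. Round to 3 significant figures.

0.66/0.246 = 2.683
0.503/1.76 = 0.2858
R_total = 39.1 + 2.683 + 0.2858 + 0.806 = 42.87 ft²·°F·h/BTU
Q = A·ΔT/R = 1850 × 70.7 / 42.87 = 3051 BTU/h

3050 BTU/h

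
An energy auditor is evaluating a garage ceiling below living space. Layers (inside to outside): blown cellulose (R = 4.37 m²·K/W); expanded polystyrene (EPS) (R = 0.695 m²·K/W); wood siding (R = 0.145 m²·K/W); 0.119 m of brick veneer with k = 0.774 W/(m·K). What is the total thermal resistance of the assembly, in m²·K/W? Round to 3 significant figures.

5.36 m²·K/W

0.119/0.774 = 0.1537
R_total = 4.37 + 0.695 + 0.145 + 0.1537 = 5.364 m²·K/W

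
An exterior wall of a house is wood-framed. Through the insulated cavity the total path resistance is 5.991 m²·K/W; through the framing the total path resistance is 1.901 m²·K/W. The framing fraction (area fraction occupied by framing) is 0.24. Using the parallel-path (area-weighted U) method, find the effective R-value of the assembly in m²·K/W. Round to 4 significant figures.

3.951 m²·K/W

U_eff = 0.76/5.991 + 0.24/1.901 = 0.12686 + 0.12625 = 0.25311
R_eff = 1/U_eff = 3.9509 m²·K/W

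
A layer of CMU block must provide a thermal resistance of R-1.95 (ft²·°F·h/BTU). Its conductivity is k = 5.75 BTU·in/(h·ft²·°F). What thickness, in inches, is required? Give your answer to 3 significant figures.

L = R × k = 1.95 × 5.75 = 11.21 in

11.2 in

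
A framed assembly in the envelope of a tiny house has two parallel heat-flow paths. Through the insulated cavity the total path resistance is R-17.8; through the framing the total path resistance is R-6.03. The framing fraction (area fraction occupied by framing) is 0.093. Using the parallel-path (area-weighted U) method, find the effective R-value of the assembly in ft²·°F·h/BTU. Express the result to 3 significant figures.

15.1 ft²·°F·h/BTU

U_eff = 0.907/17.8 + 0.093/6.03 = 0.05096 + 0.01542 = 0.06638
R_eff = 1/U_eff = 15.07 ft²·°F·h/BTU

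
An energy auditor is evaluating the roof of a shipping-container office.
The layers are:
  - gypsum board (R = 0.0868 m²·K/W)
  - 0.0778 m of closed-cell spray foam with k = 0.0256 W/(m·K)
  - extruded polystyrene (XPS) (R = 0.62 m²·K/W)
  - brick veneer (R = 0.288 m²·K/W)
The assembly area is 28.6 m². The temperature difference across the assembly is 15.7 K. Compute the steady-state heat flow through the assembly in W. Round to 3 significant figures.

111 W

0.0778/0.0256 = 3.039
R_total = 0.0868 + 3.039 + 0.62 + 0.288 = 4.034 m²·K/W
Q = A·ΔT/R = 28.6 × 15.7 / 4.034 = 111.3 W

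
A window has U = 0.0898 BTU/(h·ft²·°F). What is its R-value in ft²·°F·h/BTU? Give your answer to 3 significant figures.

11.1 ft²·°F·h/BTU

R = 1/U = 1/0.0898 = 11.14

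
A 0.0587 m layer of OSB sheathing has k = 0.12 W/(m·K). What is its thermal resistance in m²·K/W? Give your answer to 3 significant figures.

0.489 m²·K/W

R = L/k = 0.0587/0.12 = 0.4892 m²·K/W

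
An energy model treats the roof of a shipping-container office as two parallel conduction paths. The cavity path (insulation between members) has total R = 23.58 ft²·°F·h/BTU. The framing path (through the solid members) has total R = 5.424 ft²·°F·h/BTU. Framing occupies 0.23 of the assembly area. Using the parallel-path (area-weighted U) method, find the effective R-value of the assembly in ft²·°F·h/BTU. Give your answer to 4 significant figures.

U_eff = 0.77/23.58 + 0.23/5.424 = 0.032655 + 0.042404 = 0.075059
R_eff = 1/U_eff = 13.323 ft²·°F·h/BTU

13.32 ft²·°F·h/BTU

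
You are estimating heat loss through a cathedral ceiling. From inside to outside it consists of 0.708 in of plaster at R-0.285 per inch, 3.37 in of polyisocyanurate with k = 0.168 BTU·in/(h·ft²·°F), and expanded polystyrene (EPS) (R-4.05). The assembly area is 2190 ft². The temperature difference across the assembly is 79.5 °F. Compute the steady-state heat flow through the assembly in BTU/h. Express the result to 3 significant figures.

7160 BTU/h

0.708 × 0.285 = 0.2018
3.37/0.168 = 20.06
R_total = 0.2018 + 20.06 + 4.05 = 24.31 ft²·°F·h/BTU
Q = A·ΔT/R = 2190 × 79.5 / 24.31 = 7161 BTU/h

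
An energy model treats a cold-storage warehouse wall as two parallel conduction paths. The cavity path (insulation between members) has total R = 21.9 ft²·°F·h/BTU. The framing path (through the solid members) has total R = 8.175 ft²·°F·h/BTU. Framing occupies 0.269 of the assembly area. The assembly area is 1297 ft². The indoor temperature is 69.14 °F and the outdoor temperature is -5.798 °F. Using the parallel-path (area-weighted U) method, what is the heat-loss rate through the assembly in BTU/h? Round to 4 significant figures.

U_eff = 0.731/21.9 + 0.269/8.175 = 0.033379 + 0.032905 = 0.066284
R_eff = 1/U_eff = 15.087 ft²·°F·h/BTU
Q = 1297 × (69.14 − (-5.798)) / 15.087 = 6442.5 BTU/h

6442 BTU/h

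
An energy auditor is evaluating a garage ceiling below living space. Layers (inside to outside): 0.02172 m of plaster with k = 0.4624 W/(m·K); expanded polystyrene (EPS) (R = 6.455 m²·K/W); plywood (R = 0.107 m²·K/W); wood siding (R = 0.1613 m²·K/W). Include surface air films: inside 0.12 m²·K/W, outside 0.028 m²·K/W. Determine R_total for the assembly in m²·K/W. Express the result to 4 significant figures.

0.02172/0.4624 = 0.046972
R_total = 0.12 + 0.046972 + 6.455 + 0.107 + 0.1613 + 0.028 = 6.9183 m²·K/W

6.918 m²·K/W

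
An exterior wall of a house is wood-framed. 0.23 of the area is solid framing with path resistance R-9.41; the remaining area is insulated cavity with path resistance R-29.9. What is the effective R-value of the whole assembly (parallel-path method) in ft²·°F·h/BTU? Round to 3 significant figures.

U_eff = 0.77/29.9 + 0.23/9.41 = 0.02575 + 0.02444 = 0.05019
R_eff = 1/U_eff = 19.92 ft²·°F·h/BTU

19.9 ft²·°F·h/BTU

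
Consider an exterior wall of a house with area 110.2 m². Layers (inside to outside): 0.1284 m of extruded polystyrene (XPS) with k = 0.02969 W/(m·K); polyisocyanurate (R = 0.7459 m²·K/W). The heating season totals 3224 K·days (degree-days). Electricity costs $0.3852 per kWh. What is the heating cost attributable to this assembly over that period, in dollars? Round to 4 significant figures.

0.1284/0.02969 = 4.3247
R_total = 4.3247 + 0.7459 = 5.0706 m²·K/W
E = A × HDD × 24 / R / 1000 = 110.2 × 3224 × 24 / 5.0706 / 1000 = 1681.6 kWh
Cost = 1681.6 × 0.3852 = $647.76

647.8 dollars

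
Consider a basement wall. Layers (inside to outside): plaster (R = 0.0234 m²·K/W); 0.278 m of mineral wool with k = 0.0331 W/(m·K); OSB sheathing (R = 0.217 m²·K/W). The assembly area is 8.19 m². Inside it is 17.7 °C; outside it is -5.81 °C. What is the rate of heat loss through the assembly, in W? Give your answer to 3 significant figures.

22.3 W

0.278/0.0331 = 8.399
R_total = 0.0234 + 8.399 + 0.217 = 8.639 m²·K/W
Q = A·ΔT/R = 8.19 × (17.7 − (-5.81)) / 8.639 = 22.29 W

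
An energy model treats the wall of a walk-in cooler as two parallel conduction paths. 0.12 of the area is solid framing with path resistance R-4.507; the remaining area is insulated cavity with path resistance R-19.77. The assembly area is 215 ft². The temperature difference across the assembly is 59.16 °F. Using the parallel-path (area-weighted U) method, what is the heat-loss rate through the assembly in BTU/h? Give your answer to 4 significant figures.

904.8 BTU/h

U_eff = 0.88/19.77 + 0.12/4.507 = 0.044512 + 0.026625 = 0.071137
R_eff = 1/U_eff = 14.057 ft²·°F·h/BTU
Q = 215 × 59.16 / 14.057 = 904.82 BTU/h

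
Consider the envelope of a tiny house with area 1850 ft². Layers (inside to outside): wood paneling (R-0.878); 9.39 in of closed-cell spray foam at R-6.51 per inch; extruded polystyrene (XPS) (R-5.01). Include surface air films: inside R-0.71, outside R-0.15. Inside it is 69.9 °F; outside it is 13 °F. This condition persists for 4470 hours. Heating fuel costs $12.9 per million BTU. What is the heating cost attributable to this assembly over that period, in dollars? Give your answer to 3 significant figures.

89.4 dollars

9.39 × 6.51 = 61.13
R_total = 0.71 + 0.878 + 61.13 + 5.01 + 0.15 = 67.88 ft²·°F·h/BTU
Q = 1850 × (69.9 − 13) / 67.88 = 1551 BTU/h
E = 1551 × 4470 = 6932000 BTU
Cost = 6932000/10⁶ × 12.9 = $89.43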